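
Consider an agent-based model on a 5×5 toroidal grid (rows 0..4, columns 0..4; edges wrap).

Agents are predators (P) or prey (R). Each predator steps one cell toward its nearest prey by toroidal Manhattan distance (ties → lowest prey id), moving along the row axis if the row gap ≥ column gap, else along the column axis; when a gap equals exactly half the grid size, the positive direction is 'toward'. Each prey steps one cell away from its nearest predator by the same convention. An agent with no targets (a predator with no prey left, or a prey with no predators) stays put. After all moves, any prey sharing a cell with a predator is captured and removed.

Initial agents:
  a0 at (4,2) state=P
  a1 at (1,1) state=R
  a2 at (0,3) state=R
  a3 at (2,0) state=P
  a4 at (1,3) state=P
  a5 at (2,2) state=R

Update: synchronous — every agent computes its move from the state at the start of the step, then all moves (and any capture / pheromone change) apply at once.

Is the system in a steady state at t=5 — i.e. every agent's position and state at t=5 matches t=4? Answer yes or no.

no

t=1: a0@(0,2):P a1@(0,1):R a2@(4,3):R a3@(1,0):P a4@(0,3):P a5@(1,2):R
t=2: a0@(0,1):P a2@(3,3):R a3@(0,0):P a4@(4,3):P a5@(2,2):R
t=3: a0@(1,1):P a2@(2,3):R a3@(4,0):P a4@(3,3):P a5@(3,2):R
t=4: a0@(1,2):P a2@(1,3):R a3@(4,1):P a4@(2,3):P a5@(3,1):R
t=5: a0@(1,3):P a2@(1,4):R a3@(3,1):P a4@(1,3):P a5@(2,1):R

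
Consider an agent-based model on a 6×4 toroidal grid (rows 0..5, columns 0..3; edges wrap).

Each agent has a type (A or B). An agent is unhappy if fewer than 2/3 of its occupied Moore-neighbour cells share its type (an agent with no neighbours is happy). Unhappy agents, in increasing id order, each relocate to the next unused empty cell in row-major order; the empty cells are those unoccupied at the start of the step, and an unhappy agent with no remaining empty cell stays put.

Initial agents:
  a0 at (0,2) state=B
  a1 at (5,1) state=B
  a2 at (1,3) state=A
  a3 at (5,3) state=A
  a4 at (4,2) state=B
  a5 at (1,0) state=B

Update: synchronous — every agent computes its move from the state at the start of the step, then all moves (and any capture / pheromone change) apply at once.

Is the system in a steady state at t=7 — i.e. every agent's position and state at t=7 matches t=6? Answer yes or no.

no

t=1: a0@(0,0):B a1@(5,1):B a2@(0,1):A a3@(0,3):A a4@(1,1):B a5@(1,2):B
t=2: a0@(0,2):B a1@(1,0):B a2@(1,3):A a3@(2,0):A a4@(1,1):B a5@(2,1):B
t=3: a0@(0,0):B a1@(0,1):B a2@(0,3):A a3@(1,2):A a4@(1,1):B a5@(2,1):B
t=4: a0@(0,0):B a1@(0,1):B a2@(0,2):A a3@(1,0):A a4@(1,1):B a5@(1,3):B
t=5: a0@(0,0):B a1@(0,3):B a2@(1,2):A a3@(2,0):A a4@(2,1):B a5@(2,2):B
t=6: a0@(0,0):B a1@(0,1):B a2@(0,2):A a3@(1,0):A a4@(1,1):B a5@(1,3):B
t=7: a0@(0,0):B a1@(0,3):B a2@(1,2):A a3@(2,0):A a4@(2,1):B a5@(2,2):B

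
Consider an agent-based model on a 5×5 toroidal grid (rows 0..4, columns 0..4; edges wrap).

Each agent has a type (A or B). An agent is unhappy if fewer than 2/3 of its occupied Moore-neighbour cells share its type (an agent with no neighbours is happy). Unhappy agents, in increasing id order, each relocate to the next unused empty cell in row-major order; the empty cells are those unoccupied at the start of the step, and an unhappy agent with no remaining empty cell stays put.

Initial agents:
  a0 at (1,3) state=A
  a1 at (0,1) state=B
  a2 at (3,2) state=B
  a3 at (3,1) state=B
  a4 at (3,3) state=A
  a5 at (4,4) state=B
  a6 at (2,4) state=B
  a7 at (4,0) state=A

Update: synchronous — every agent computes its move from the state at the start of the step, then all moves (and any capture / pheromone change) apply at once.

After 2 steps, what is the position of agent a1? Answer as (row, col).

(0, 2)

t=1: a0@(0,0):A a1@(0,2):B a2@(0,3):B a3@(0,4):B a4@(1,0):A a5@(1,1):B a6@(1,2):B a7@(1,4):A
t=2: a0@(0,1):A a1@(0,2):B a2@(0,3):B a3@(1,3):B a4@(2,0):A a5@(2,1):B a6@(1,2):B a7@(2,2):A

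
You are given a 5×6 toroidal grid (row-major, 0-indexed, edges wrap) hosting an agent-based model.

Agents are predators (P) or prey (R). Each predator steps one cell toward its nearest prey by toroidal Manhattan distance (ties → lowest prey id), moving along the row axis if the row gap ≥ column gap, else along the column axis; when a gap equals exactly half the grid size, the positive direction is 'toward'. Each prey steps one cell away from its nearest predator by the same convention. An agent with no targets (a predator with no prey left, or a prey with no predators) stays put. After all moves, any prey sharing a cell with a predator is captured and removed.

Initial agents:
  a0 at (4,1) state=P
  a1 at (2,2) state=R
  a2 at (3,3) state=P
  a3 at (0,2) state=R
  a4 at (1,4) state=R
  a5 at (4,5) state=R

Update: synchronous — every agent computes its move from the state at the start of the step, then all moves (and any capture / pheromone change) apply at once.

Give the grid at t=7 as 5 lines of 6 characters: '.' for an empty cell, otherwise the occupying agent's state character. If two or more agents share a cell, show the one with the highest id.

t=1: a0@(0,1):P a1@(1,2):R a2@(2,3):P a3@(1,2):R a4@(0,4):R a5@(4,4):R
t=2: a0@(1,1):P a1@(2,2):R a2@(1,3):P a3@(2,2):R a4@(0,3):R a5@(0,4):R
t=3: a0@(2,1):P a1@(3,2):R a2@(0,3):P a3@(3,2):R a4@(4,3):R a5@(4,4):R
t=4: a0@(3,1):P a1@(4,2):R a2@(4,3):P a3@(4,2):R a4@(3,3):R a5@(3,4):R
t=5: a0@(4,1):P a2@(4,2):P a4@(2,3):R a5@(2,4):R
t=6: a0@(3,1):P a2@(3,2):P a4@(1,3):R a5@(1,4):R
t=7: a0@(2,1):P a2@(2,2):P a4@(0,3):R a5@(0,4):R

...RR.
......
.PP...
......
......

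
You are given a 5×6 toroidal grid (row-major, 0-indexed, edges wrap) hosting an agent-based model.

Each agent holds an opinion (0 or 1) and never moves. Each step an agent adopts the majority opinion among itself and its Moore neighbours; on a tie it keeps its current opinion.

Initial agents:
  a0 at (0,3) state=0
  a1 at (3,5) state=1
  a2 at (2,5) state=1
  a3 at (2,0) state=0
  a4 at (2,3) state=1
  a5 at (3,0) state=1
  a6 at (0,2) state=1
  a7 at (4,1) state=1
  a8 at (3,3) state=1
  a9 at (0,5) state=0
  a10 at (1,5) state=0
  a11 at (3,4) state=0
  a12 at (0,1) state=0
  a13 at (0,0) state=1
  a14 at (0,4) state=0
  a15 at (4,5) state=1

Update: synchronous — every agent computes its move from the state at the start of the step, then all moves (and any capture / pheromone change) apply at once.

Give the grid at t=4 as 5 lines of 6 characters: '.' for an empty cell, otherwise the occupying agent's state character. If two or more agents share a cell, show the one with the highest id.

t=1: a0@(0,3):0 a1@(3,5):1 a2@(2,5):1 a3@(2,0):1 a4@(2,3):1 a5@(3,0):1 a6@(0,2):1 a7@(4,1):1 a8@(3,3):1 a9@(0,5):0 a10@(1,5):0 a11@(3,4):1 a12@(0,1):1 a13@(0,0):1 a14@(0,4):0 a15@(4,5):1
t=2: (unchanged — steady state)

111000
.....0
1..1.1
1..111
.1...1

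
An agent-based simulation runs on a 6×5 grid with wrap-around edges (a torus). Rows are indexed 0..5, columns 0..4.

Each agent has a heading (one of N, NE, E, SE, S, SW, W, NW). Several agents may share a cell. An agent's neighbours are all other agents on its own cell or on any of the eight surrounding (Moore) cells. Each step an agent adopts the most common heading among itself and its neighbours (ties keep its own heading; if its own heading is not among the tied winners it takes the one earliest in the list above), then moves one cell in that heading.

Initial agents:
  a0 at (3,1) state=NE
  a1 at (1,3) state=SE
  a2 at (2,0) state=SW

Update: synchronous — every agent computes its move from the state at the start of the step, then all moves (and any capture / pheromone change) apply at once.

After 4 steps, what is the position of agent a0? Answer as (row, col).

(5, 0)

t=1: a0@(2,2):NE a1@(2,4):SE a2@(3,4):SW
t=2: a0@(1,3):NE a1@(3,0):SE a2@(4,3):SW
t=3: a0@(0,4):NE a1@(4,1):SE a2@(5,2):SW
t=4: a0@(5,0):NE a1@(5,2):SE a2@(0,1):SW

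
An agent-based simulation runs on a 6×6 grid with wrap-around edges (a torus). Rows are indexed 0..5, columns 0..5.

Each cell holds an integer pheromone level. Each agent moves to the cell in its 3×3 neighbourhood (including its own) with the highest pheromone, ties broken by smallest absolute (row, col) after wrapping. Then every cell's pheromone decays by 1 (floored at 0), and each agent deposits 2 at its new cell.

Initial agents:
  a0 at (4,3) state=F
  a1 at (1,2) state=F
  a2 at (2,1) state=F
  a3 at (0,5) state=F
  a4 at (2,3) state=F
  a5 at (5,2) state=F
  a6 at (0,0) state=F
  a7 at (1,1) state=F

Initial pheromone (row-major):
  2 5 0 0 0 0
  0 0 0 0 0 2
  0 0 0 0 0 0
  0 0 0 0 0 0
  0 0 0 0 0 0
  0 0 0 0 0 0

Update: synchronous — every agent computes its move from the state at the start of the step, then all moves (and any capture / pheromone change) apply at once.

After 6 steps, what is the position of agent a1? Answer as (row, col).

t=1: a0@(3,2) a1@(0,1) a2@(1,0) a3@(0,0) a4@(1,2) a5@(0,1) a6@(0,1) a7@(0,1) | pheromone: 3 12 0 0 0 0 / 2 0 2 0 0 1 / 0 0 0 0 0 0 / 0 0 2 0 0 0 / 0 0 0 0 0 0 / 0 0 0 0 0 0
t=2: a0@(3,2) a1@(0,1) a2@(0,1) a3@(0,1) a4@(0,1) a5@(0,1) a6@(0,1) a7@(0,1) | pheromone: 2 25 0 0 0 0 / 1 0 1 0 0 0 / 0 0 0 0 0 0 / 0 0 3 0 0 0 / 0 0 0 0 0 0 / 0 0 0 0 0 0
t=3: a0@(3,2) a1@(0,1) a2@(0,1) a3@(0,1) a4@(0,1) a5@(0,1) a6@(0,1) a7@(0,1) | pheromone: 1 38 0 0 0 0 / 0 0 0 0 0 0 / 0 0 0 0 0 0 / 0 0 4 0 0 0 / 0 0 0 0 0 0 / 0 0 0 0 0 0
t=4: a0@(3,2) a1@(0,1) a2@(0,1) a3@(0,1) a4@(0,1) a5@(0,1) a6@(0,1) a7@(0,1) | pheromone: 0 51 0 0 0 0 / 0 0 0 0 0 0 / 0 0 0 0 0 0 / 0 0 5 0 0 0 / 0 0 0 0 0 0 / 0 0 0 0 0 0
t=5: a0@(3,2) a1@(0,1) a2@(0,1) a3@(0,1) a4@(0,1) a5@(0,1) a6@(0,1) a7@(0,1) | pheromone: 0 64 0 0 0 0 / 0 0 0 0 0 0 / 0 0 0 0 0 0 / 0 0 6 0 0 0 / 0 0 0 0 0 0 / 0 0 0 0 0 0
t=6: a0@(3,2) a1@(0,1) a2@(0,1) a3@(0,1) a4@(0,1) a5@(0,1) a6@(0,1) a7@(0,1) | pheromone: 0 77 0 0 0 0 / 0 0 0 0 0 0 / 0 0 0 0 0 0 / 0 0 7 0 0 0 / 0 0 0 0 0 0 / 0 0 0 0 0 0

(0, 1)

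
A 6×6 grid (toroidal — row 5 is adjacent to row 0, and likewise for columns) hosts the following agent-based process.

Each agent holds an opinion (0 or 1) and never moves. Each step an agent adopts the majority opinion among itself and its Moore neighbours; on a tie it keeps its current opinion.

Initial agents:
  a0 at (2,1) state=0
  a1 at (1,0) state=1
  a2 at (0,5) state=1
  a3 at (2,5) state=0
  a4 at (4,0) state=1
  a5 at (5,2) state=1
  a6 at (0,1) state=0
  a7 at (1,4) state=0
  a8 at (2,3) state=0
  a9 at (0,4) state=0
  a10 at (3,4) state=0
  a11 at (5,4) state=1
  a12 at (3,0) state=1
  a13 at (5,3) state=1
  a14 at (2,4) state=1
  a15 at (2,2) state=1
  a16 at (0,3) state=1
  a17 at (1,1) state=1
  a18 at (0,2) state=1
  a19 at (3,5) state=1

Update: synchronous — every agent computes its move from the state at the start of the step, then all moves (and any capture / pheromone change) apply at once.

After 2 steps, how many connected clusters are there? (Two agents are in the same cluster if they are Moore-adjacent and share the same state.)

t=1: a0@(2,1):1 a1@(1,0):1 a2@(0,5):1 a3@(2,5):1 a4@(4,0):1 a5@(5,2):1 a6@(0,1):1 a7@(1,4):0 a8@(2,3):0 a9@(0,4):1 a10@(3,4):0 a11@(5,4):1 a12@(3,0):1 a13@(5,3):1 a14@(2,4):0 a15@(2,2):1 a16@(0,3):1 a17@(1,1):1 a18@(0,2):1 a19@(3,5):1
t=2: a0@(2,1):1 a1@(1,0):1 a2@(0,5):1 a3@(2,5):1 a4@(4,0):1 a5@(5,2):1 a6@(0,1):1 a7@(1,4):1 a8@(2,3):0 a9@(0,4):1 a10@(3,4):0 a11@(5,4):1 a12@(3,0):1 a13@(5,3):1 a14@(2,4):0 a15@(2,2):1 a16@(0,3):1 a17@(1,1):1 a18@(0,2):1 a19@(3,5):1

2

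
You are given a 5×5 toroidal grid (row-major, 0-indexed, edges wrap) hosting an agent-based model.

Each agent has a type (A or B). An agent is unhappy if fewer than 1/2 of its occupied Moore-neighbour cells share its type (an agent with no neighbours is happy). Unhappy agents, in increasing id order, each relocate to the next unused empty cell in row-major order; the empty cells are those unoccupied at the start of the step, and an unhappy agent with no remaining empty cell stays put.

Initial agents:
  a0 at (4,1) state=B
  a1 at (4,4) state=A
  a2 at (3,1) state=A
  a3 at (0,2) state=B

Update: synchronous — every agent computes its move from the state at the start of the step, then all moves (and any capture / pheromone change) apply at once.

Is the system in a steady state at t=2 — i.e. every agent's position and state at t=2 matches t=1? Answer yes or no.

t=1: a0@(4,1):B a1@(4,4):A a2@(0,0):A a3@(0,2):B
t=2: (unchanged — steady state)

yes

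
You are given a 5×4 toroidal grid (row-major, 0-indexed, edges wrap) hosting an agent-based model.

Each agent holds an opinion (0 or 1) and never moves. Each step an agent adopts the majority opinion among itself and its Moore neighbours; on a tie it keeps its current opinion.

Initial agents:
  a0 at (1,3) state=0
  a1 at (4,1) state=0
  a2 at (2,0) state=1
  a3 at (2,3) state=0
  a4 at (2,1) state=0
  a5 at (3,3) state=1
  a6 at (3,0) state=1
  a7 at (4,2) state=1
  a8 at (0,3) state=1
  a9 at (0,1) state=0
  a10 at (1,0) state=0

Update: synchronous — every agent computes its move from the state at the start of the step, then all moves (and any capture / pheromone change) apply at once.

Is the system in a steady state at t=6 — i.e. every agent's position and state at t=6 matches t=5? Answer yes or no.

yes

t=1: a0@(1,3):0 a1@(4,1):0 a2@(2,0):0 a3@(2,3):0 a4@(2,1):0 a5@(3,3):1 a6@(3,0):1 a7@(4,2):1 a8@(0,3):1 a9@(0,1):0 a10@(1,0):0
t=2: a0@(1,3):0 a1@(4,1):0 a2@(2,0):0 a3@(2,3):0 a4@(2,1):0 a5@(3,3):1 a6@(3,0):0 a7@(4,2):1 a8@(0,3):1 a9@(0,1):0 a10@(1,0):0
t=3: a0@(1,3):0 a1@(4,1):0 a2@(2,0):0 a3@(2,3):0 a4@(2,1):0 a5@(3,3):0 a6@(3,0):0 a7@(4,2):1 a8@(0,3):1 a9@(0,1):0 a10@(1,0):0
t=4: a0@(1,3):0 a1@(4,1):0 a2@(2,0):0 a3@(2,3):0 a4@(2,1):0 a5@(3,3):0 a6@(3,0):0 a7@(4,2):0 a8@(0,3):1 a9@(0,1):0 a10@(1,0):0
t=5: a0@(1,3):0 a1@(4,1):0 a2@(2,0):0 a3@(2,3):0 a4@(2,1):0 a5@(3,3):0 a6@(3,0):0 a7@(4,2):0 a8@(0,3):0 a9@(0,1):0 a10@(1,0):0
t=6: (unchanged — steady state)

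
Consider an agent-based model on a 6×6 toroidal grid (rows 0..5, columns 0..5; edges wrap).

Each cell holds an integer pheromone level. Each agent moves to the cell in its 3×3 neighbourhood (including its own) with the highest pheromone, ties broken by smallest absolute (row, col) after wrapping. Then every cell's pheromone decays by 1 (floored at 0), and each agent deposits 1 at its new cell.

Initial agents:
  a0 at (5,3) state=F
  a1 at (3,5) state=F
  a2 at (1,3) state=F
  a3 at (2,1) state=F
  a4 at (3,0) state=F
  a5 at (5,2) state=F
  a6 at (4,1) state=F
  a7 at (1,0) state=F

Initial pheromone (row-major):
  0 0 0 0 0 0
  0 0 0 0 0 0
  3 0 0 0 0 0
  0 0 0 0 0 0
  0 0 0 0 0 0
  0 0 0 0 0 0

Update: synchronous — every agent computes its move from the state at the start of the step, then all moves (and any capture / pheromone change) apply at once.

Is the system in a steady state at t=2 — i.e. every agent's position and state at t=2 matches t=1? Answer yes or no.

no

t=1: a0@(0,2) a1@(2,0) a2@(0,2) a3@(2,0) a4@(2,0) a5@(0,1) a6@(3,0) a7@(2,0) | pheromone: 0 1 2 0 0 0 / 0 0 0 0 0 0 / 6 0 0 0 0 0 / 1 0 0 0 0 0 / 0 0 0 0 0 0 / 0 0 0 0 0 0
t=2: a0@(0,2) a1@(2,0) a2@(0,2) a3@(2,0) a4@(2,0) a5@(0,2) a6@(2,0) a7@(2,0) | pheromone: 0 0 4 0 0 0 / 0 0 0 0 0 0 / 10 0 0 0 0 0 / 0 0 0 0 0 0 / 0 0 0 0 0 0 / 0 0 0 0 0 0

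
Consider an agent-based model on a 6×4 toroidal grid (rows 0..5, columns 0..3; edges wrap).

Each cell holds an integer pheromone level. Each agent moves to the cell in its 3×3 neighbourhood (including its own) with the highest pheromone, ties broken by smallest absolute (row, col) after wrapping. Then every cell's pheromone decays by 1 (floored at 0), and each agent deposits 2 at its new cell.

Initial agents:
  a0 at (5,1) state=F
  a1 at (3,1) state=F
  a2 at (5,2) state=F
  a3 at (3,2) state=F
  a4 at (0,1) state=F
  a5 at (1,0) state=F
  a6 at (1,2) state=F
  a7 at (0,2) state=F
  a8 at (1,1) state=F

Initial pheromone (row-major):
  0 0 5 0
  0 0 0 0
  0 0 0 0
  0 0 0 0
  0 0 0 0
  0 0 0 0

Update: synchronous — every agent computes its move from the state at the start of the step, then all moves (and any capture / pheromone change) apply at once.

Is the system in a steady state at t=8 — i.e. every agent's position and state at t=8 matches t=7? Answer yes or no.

yes

t=1: a0@(0,2) a1@(2,0) a2@(0,2) a3@(2,1) a4@(0,2) a5@(0,0) a6@(0,2) a7@(0,2) a8@(0,2) | pheromone: 2 0 16 0 / 0 0 0 0 / 2 2 0 0 / 0 0 0 0 / 0 0 0 0 / 0 0 0 0
t=2: a0@(0,2) a1@(2,0) a2@(0,2) a3@(2,0) a4@(0,2) a5@(0,0) a6@(0,2) a7@(0,2) a8@(0,2) | pheromone: 3 0 27 0 / 0 0 0 0 / 5 1 0 0 / 0 0 0 0 / 0 0 0 0 / 0 0 0 0
t=3: a0@(0,2) a1@(2,0) a2@(0,2) a3@(2,0) a4@(0,2) a5@(0,0) a6@(0,2) a7@(0,2) a8@(0,2) | pheromone: 4 0 38 0 / 0 0 0 0 / 8 0 0 0 / 0 0 0 0 / 0 0 0 0 / 0 0 0 0
t=4: a0@(0,2) a1@(2,0) a2@(0,2) a3@(2,0) a4@(0,2) a5@(0,0) a6@(0,2) a7@(0,2) a8@(0,2) | pheromone: 5 0 49 0 / 0 0 0 0 / 11 0 0 0 / 0 0 0 0 / 0 0 0 0 / 0 0 0 0
t=5: a0@(0,2) a1@(2,0) a2@(0,2) a3@(2,0) a4@(0,2) a5@(0,0) a6@(0,2) a7@(0,2) a8@(0,2) | pheromone: 6 0 60 0 / 0 0 0 0 / 14 0 0 0 / 0 0 0 0 / 0 0 0 0 / 0 0 0 0
t=6: a0@(0,2) a1@(2,0) a2@(0,2) a3@(2,0) a4@(0,2) a5@(0,0) a6@(0,2) a7@(0,2) a8@(0,2) | pheromone: 7 0 71 0 / 0 0 0 0 / 17 0 0 0 / 0 0 0 0 / 0 0 0 0 / 0 0 0 0
t=7: a0@(0,2) a1@(2,0) a2@(0,2) a3@(2,0) a4@(0,2) a5@(0,0) a6@(0,2) a7@(0,2) a8@(0,2) | pheromone: 8 0 82 0 / 0 0 0 0 / 20 0 0 0 / 0 0 0 0 / 0 0 0 0 / 0 0 0 0
t=8: a0@(0,2) a1@(2,0) a2@(0,2) a3@(2,0) a4@(0,2) a5@(0,0) a6@(0,2) a7@(0,2) a8@(0,2) | pheromone: 9 0 93 0 / 0 0 0 0 / 23 0 0 0 / 0 0 0 0 / 0 0 0 0 / 0 0 0 0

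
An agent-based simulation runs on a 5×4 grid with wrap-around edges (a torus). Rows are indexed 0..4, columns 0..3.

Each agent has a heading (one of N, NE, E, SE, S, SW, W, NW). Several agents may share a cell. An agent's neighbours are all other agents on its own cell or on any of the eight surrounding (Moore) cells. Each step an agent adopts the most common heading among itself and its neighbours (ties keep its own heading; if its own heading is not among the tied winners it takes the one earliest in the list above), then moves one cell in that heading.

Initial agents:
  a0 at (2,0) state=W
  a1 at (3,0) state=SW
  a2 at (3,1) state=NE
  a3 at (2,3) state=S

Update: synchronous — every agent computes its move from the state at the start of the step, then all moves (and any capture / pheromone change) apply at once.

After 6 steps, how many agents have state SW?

t=1: a0@(2,3):W a1@(4,3):SW a2@(2,2):NE a3@(3,3):S
t=2: a0@(2,2):W a1@(0,2):SW a2@(1,3):NE a3@(4,3):S
t=3: a0@(2,1):W a1@(1,1):SW a2@(0,0):NE a3@(0,3):S
t=4: a0@(2,0):W a1@(2,0):SW a2@(4,1):NE a3@(1,3):S
t=5: a0@(2,3):W a1@(3,3):SW a2@(3,2):NE a3@(2,3):S
t=6: a0@(2,2):W a1@(4,2):SW a2@(2,3):NE a3@(3,3):S

1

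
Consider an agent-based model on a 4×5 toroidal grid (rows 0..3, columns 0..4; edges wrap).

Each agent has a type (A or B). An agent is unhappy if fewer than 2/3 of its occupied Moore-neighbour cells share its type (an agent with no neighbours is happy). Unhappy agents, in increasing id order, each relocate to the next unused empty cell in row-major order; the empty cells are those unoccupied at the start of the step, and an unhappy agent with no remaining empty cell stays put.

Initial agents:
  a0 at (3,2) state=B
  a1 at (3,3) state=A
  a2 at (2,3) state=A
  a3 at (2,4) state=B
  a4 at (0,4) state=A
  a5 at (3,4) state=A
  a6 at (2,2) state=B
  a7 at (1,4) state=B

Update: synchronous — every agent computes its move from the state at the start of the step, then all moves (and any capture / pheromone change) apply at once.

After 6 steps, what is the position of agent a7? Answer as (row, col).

t=1: a0@(0,0):B a1@(0,1):A a2@(0,2):A a3@(0,3):B a4@(0,4):A a5@(3,4):A a6@(1,0):B a7@(1,1):B
t=2: a0@(1,2):B a1@(1,3):A a2@(1,4):A a3@(2,0):B a4@(2,1):A a5@(2,2):A a6@(2,3):B a7@(2,4):B
t=3: a0@(0,0):B a1@(0,1):A a2@(0,2):A a3@(0,3):B a4@(0,4):A a5@(1,0):A a6@(1,1):B a7@(3,0):B
t=4: a0@(1,2):B a1@(1,3):A a2@(1,4):A a3@(2,0):B a4@(2,1):A a5@(2,2):A a6@(2,3):B a7@(2,4):B
t=5: a0@(0,0):B a1@(0,1):A a2@(0,2):A a3@(0,3):B a4@(0,4):A a5@(1,0):A a6@(1,1):B a7@(3,0):B
t=6: a0@(1,2):B a1@(1,3):A a2@(1,4):A a3@(2,0):B a4@(2,1):A a5@(2,2):A a6@(2,3):B a7@(2,4):B

(2, 4)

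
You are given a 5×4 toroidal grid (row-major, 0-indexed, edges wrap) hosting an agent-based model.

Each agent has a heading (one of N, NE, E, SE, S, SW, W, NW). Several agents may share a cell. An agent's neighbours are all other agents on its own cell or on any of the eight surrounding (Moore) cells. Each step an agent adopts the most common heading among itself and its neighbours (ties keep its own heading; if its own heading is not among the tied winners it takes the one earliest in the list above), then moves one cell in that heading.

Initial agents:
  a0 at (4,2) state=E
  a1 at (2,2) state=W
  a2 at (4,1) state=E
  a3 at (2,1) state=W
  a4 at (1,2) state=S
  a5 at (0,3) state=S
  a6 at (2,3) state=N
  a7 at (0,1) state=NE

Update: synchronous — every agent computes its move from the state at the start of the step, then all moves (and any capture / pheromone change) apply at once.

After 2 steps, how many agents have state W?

t=1: a0@(4,3):E a1@(2,1):W a2@(4,2):E a3@(2,0):W a4@(2,2):S a5@(1,3):S a6@(1,3):N a7@(0,2):E
t=2: a0@(4,0):E a1@(2,0):W a2@(4,3):E a3@(2,3):W a4@(3,2):S a5@(2,3):S a6@(2,3):S a7@(0,3):E

2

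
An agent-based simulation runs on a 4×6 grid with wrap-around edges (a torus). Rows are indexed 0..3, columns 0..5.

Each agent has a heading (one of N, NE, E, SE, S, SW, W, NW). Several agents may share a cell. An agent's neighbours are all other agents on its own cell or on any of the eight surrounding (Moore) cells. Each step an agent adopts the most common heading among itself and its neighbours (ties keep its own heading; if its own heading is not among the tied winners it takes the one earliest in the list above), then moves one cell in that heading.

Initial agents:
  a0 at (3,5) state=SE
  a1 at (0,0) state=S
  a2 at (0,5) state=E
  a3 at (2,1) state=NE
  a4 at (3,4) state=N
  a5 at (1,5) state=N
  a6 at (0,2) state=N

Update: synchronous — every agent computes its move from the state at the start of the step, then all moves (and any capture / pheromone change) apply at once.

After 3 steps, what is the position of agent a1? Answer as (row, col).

(1, 0)

t=1: a0@(0,0):SE a1@(1,0):S a2@(3,5):N a3@(1,2):NE a4@(2,4):N a5@(0,5):N a6@(3,2):N
t=2: a0@(3,0):N a1@(2,0):S a2@(2,5):N a3@(0,3):NE a4@(1,4):N a5@(3,5):N a6@(2,2):N
t=3: a0@(2,0):N a1@(1,0):N a2@(1,5):N a3@(3,4):NE a4@(0,4):N a5@(2,5):N a6@(1,2):N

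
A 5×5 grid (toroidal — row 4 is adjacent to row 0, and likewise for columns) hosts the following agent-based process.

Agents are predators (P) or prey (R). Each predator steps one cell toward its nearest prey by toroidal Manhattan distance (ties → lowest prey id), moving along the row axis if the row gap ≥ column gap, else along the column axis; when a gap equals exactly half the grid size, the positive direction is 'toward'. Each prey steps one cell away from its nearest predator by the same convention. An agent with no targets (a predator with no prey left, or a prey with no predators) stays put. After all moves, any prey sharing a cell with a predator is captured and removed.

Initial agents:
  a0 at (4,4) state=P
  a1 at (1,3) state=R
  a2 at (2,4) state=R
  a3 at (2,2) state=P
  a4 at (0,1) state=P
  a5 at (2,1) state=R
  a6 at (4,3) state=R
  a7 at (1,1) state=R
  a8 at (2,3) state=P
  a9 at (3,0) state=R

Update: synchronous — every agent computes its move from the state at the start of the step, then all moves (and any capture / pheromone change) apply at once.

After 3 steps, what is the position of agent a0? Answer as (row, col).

(1, 3)

t=1: a0@(4,3):P a1@(0,3):R a2@(2,0):R a3@(2,1):P a4@(1,1):P a5@(2,0):R a6@(4,2):R a8@(1,3):P a9@(2,0):R
t=2: a0@(0,3):P a1@(1,3):R a2@(2,4):R a3@(2,0):P a4@(2,1):P a5@(2,4):R a6@(4,1):R a8@(0,3):P a9@(2,4):R
t=3: a0@(1,3):P a1@(2,3):R a2@(2,3):R a3@(2,4):P a4@(2,0):P a5@(2,3):R a6@(0,1):R a8@(1,3):P a9@(2,3):R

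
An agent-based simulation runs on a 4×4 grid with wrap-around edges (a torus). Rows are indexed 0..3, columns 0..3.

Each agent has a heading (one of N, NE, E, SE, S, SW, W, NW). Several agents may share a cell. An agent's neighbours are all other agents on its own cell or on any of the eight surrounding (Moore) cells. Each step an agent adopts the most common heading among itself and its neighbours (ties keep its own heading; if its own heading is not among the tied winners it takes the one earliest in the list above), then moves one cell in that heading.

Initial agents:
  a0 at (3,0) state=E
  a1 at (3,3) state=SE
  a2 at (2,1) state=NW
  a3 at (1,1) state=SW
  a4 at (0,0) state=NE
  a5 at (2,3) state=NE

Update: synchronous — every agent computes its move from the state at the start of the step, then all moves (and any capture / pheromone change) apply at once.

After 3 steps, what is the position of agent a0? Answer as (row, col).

t=1: a0@(2,1):NE a1@(2,0):NE a2@(1,0):NW a3@(2,0):SW a4@(3,1):NE a5@(1,0):NE
t=2: a0@(1,2):NE a1@(1,1):NE a2@(0,1):NE a3@(1,1):NE a4@(2,2):NE a5@(0,1):NE
t=3: a0@(0,3):NE a1@(0,2):NE a2@(3,2):NE a3@(0,2):NE a4@(1,3):NE a5@(3,2):NE

(0, 3)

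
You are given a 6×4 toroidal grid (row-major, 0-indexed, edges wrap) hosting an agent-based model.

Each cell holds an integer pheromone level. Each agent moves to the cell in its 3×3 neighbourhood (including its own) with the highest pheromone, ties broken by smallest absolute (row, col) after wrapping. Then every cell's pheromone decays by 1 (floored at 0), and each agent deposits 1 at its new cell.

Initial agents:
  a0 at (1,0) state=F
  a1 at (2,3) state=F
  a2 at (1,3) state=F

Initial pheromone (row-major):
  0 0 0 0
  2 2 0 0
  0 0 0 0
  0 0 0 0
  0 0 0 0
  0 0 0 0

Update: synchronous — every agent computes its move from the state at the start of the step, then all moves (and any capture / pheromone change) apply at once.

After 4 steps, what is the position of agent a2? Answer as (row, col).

(1, 0)

t=1: a0@(1,0) a1@(1,0) a2@(1,0) | pheromone: 0 0 0 0 / 4 1 0 0 / 0 0 0 0 / 0 0 0 0 / 0 0 0 0 / 0 0 0 0
t=2: a0@(1,0) a1@(1,0) a2@(1,0) | pheromone: 0 0 0 0 / 6 0 0 0 / 0 0 0 0 / 0 0 0 0 / 0 0 0 0 / 0 0 0 0
t=3: a0@(1,0) a1@(1,0) a2@(1,0) | pheromone: 0 0 0 0 / 8 0 0 0 / 0 0 0 0 / 0 0 0 0 / 0 0 0 0 / 0 0 0 0
t=4: a0@(1,0) a1@(1,0) a2@(1,0) | pheromone: 0 0 0 0 / 10 0 0 0 / 0 0 0 0 / 0 0 0 0 / 0 0 0 0 / 0 0 0 0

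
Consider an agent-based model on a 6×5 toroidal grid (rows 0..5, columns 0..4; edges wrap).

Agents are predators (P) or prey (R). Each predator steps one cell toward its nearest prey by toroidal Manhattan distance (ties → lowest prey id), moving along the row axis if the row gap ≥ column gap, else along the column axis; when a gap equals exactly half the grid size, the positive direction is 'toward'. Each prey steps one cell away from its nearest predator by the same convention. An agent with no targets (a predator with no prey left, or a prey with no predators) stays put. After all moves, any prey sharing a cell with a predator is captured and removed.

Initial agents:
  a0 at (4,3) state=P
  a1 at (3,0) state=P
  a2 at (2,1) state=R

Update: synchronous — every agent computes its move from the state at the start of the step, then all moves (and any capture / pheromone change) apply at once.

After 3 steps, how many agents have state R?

t=1: a0@(3,3):P a1@(2,0):P a2@(1,1):R
t=2: a0@(2,3):P a1@(1,0):P a2@(0,1):R
t=3: a0@(1,3):P a1@(0,0):P a2@(5,1):R

1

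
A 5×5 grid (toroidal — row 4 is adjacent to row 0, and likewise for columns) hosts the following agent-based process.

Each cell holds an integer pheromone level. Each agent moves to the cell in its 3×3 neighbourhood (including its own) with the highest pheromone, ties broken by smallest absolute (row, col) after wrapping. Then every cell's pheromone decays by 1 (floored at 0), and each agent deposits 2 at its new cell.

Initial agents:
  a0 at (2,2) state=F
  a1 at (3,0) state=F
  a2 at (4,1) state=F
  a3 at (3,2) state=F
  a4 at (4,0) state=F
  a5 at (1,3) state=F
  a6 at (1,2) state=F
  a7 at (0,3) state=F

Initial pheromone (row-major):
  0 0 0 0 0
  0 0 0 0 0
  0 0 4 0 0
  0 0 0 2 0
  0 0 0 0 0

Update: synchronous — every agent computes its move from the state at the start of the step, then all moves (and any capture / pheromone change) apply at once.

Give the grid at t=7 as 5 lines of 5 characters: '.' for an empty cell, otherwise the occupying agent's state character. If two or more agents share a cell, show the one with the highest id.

F.F..
.....
F.F..
.....
.....

t=1: a0@(2,2) a1@(2,0) a2@(0,0) a3@(2,2) a4@(0,0) a5@(2,2) a6@(2,2) a7@(0,2) | pheromone: 4 0 2 0 0 / 0 0 0 0 0 / 2 0 11 0 0 / 0 0 0 1 0 / 0 0 0 0 0
t=2: a0@(2,2) a1@(2,0) a2@(0,0) a3@(2,2) a4@(0,0) a5@(2,2) a6@(2,2) a7@(0,2) | pheromone: 7 0 3 0 0 / 0 0 0 0 0 / 3 0 18 0 0 / 0 0 0 0 0 / 0 0 0 0 0
t=3: a0@(2,2) a1@(2,0) a2@(0,0) a3@(2,2) a4@(0,0) a5@(2,2) a6@(2,2) a7@(0,2) | pheromone: 10 0 4 0 0 / 0 0 0 0 0 / 4 0 25 0 0 / 0 0 0 0 0 / 0 0 0 0 0
t=4: a0@(2,2) a1@(2,0) a2@(0,0) a3@(2,2) a4@(0,0) a5@(2,2) a6@(2,2) a7@(0,2) | pheromone: 13 0 5 0 0 / 0 0 0 0 0 / 5 0 32 0 0 / 0 0 0 0 0 / 0 0 0 0 0
t=5: a0@(2,2) a1@(2,0) a2@(0,0) a3@(2,2) a4@(0,0) a5@(2,2) a6@(2,2) a7@(0,2) | pheromone: 16 0 6 0 0 / 0 0 0 0 0 / 6 0 39 0 0 / 0 0 0 0 0 / 0 0 0 0 0
t=6: a0@(2,2) a1@(2,0) a2@(0,0) a3@(2,2) a4@(0,0) a5@(2,2) a6@(2,2) a7@(0,2) | pheromone: 19 0 7 0 0 / 0 0 0 0 0 / 7 0 46 0 0 / 0 0 0 0 0 / 0 0 0 0 0
t=7: a0@(2,2) a1@(2,0) a2@(0,0) a3@(2,2) a4@(0,0) a5@(2,2) a6@(2,2) a7@(0,2) | pheromone: 22 0 8 0 0 / 0 0 0 0 0 / 8 0 53 0 0 / 0 0 0 0 0 / 0 0 0 0 0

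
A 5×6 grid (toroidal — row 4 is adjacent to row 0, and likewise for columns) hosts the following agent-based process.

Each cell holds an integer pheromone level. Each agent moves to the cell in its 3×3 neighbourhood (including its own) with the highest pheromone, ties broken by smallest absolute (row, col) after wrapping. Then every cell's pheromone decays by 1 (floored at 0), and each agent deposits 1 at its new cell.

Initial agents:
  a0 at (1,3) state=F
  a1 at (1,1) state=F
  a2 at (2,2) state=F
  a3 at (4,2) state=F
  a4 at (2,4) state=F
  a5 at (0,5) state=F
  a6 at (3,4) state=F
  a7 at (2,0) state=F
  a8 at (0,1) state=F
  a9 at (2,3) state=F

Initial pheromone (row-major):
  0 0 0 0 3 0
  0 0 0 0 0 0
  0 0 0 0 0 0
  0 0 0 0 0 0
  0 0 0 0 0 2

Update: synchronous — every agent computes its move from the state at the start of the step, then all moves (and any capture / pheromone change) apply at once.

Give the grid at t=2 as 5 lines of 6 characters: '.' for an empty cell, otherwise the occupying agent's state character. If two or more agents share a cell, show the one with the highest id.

FF..F.
......
......
......
......

t=1: a0@(0,4) a1@(0,0) a2@(1,1) a3@(0,1) a4@(1,3) a5@(0,4) a6@(4,5) a7@(1,0) a8@(0,0) a9@(1,2) | pheromone: 2 1 0 0 4 0 / 1 1 1 1 0 0 / 0 0 0 0 0 0 / 0 0 0 0 0 0 / 0 0 0 0 0 2
t=2: a0@(0,4) a1@(0,0) a2@(0,0) a3@(0,0) a4@(0,4) a5@(0,4) a6@(0,4) a7@(0,0) a8@(0,0) a9@(0,1) | pheromone: 6 1 0 0 7 0 / 0 0 0 0 0 0 / 0 0 0 0 0 0 / 0 0 0 0 0 0 / 0 0 0 0 0 1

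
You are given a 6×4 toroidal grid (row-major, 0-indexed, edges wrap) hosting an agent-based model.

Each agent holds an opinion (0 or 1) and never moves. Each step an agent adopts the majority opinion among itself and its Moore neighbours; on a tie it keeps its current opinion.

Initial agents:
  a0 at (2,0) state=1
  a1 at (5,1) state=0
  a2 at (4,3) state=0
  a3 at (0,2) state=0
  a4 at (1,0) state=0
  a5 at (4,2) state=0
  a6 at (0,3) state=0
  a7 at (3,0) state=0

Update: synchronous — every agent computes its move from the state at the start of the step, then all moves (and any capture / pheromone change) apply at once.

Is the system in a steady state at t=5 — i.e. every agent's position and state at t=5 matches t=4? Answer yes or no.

t=1: a0@(2,0):0 a1@(5,1):0 a2@(4,3):0 a3@(0,2):0 a4@(1,0):0 a5@(4,2):0 a6@(0,3):0 a7@(3,0):0
t=2: (unchanged — steady state)

yes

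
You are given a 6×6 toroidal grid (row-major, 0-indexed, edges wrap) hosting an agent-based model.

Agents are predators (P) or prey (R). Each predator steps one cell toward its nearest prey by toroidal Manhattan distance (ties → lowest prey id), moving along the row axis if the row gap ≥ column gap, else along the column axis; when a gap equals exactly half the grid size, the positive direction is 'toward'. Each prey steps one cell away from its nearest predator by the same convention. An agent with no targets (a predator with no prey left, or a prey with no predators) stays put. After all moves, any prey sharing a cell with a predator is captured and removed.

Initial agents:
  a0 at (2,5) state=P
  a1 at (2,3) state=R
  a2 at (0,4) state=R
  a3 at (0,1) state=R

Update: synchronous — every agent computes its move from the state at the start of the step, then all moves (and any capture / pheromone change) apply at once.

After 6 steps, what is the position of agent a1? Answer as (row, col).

t=1: a0@(2,4):P a1@(2,2):R a2@(5,4):R a3@(5,1):R
t=2: a0@(2,3):P a1@(2,1):R a2@(4,4):R a3@(4,1):R
t=3: a0@(2,2):P a1@(2,0):R a2@(5,4):R a3@(5,1):R
t=4: a0@(2,1):P a1@(2,5):R a2@(4,4):R a3@(4,1):R
t=5: a0@(2,0):P a1@(2,4):R a2@(4,3):R a3@(5,1):R
t=6: a0@(2,5):P a1@(2,3):R a2@(4,2):R a3@(4,1):R

(2, 3)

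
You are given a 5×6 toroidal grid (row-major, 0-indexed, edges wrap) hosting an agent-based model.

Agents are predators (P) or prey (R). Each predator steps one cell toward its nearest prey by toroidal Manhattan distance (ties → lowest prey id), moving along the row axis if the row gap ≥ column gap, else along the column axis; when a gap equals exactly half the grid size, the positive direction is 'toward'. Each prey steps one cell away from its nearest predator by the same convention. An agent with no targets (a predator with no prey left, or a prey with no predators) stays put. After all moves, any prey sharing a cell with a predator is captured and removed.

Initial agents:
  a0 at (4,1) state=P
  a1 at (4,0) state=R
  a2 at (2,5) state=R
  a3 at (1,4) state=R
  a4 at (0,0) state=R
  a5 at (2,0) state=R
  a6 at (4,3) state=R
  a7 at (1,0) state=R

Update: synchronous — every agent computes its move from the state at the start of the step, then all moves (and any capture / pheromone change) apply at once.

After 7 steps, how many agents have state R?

7

t=1: a0@(4,0):P a1@(4,5):R a2@(1,5):R a3@(1,3):R a4@(1,0):R a5@(1,0):R a6@(4,4):R a7@(2,0):R
t=2: a0@(4,5):P a1@(4,4):R a2@(2,5):R a3@(1,2):R a4@(2,0):R a5@(2,0):R a6@(4,3):R a7@(1,0):R
t=3: a0@(4,4):P a1@(4,3):R a2@(1,5):R a3@(1,1):R a4@(1,0):R a5@(1,0):R a6@(4,2):R a7@(2,0):R
t=4: a0@(4,3):P a1@(4,2):R a2@(2,5):R a3@(1,0):R a4@(2,0):R a5@(2,0):R a6@(4,1):R a7@(1,0):R
t=5: a0@(4,2):P a1@(4,1):R a2@(1,5):R a3@(1,5):R a4@(2,5):R a5@(2,5):R a6@(4,0):R a7@(1,5):R
t=6: a0@(4,1):P a1@(4,0):R a2@(1,4):R a3@(1,4):R a4@(2,4):R a5@(2,4):R a6@(4,5):R a7@(1,4):R
t=7: a0@(4,0):P a1@(4,5):R a2@(1,3):R a3@(1,3):R a4@(2,3):R a5@(2,3):R a6@(4,4):R a7@(1,3):R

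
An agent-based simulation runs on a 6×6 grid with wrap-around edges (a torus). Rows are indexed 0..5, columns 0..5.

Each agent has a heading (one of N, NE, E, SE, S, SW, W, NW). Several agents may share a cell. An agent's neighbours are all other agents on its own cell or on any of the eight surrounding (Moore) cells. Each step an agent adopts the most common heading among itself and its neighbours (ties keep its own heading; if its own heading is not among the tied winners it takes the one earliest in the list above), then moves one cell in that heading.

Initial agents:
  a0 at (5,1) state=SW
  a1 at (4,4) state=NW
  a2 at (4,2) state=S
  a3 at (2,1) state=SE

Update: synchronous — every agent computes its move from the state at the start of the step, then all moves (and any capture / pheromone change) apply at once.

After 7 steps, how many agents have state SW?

t=1: a0@(0,0):SW a1@(3,3):NW a2@(5,2):S a3@(3,2):SE
t=2: a0@(1,5):SW a1@(2,2):NW a2@(0,2):S a3@(4,3):SE
t=3: a0@(2,4):SW a1@(1,1):NW a2@(1,2):S a3@(5,4):SE
t=4: a0@(3,3):SW a1@(0,0):NW a2@(2,2):S a3@(0,5):SE
t=5: a0@(4,2):SW a1@(5,5):NW a2@(3,2):S a3@(1,0):SE
t=6: a0@(5,1):SW a1@(4,4):NW a2@(4,2):S a3@(2,1):SE
t=7: a0@(0,0):SW a1@(3,3):NW a2@(5,2):S a3@(3,2):SE

1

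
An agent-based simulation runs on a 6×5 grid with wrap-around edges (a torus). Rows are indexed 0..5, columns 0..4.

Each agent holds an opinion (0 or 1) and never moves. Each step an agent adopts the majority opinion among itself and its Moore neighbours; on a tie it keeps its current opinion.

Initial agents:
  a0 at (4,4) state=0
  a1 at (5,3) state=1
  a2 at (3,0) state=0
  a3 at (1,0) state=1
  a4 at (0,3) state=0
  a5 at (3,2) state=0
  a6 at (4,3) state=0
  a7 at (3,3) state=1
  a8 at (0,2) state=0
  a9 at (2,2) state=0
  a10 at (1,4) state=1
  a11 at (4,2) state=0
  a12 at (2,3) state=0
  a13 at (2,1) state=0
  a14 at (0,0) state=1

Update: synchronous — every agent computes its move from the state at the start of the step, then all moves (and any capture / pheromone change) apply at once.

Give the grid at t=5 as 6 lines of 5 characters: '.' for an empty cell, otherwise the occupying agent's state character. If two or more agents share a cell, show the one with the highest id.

t=1: a0@(4,4):0 a1@(5,3):0 a2@(3,0):0 a3@(1,0):1 a4@(0,3):0 a5@(3,2):0 a6@(4,3):0 a7@(3,3):0 a8@(0,2):0 a9@(2,2):0 a10@(1,4):1 a11@(4,2):0 a12@(2,3):0 a13@(2,1):0 a14@(0,0):1
t=2: (unchanged — steady state)

1.00.
1...1
.000.
0.00.
..000
...0.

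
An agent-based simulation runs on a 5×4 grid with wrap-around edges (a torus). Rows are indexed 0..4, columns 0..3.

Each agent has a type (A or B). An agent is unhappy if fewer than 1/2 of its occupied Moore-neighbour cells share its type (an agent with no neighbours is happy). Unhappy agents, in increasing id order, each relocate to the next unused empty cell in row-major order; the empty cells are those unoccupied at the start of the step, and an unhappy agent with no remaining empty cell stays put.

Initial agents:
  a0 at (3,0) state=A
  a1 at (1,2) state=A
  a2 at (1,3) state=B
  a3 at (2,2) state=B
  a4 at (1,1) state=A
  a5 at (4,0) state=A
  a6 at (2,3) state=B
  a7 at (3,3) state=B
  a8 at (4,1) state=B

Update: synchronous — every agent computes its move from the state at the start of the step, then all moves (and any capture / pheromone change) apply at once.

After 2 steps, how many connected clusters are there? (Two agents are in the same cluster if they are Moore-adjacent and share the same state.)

2

t=1: a0@(0,0):A a1@(0,1):A a2@(1,3):B a3@(2,2):B a4@(1,1):A a5@(0,2):A a6@(2,3):B a7@(3,3):B a8@(0,3):B
t=2: a0@(0,0):A a1@(0,1):A a2@(1,3):B a3@(2,2):B a4@(1,1):A a5@(0,2):A a6@(2,3):B a7@(3,3):B a8@(1,0):B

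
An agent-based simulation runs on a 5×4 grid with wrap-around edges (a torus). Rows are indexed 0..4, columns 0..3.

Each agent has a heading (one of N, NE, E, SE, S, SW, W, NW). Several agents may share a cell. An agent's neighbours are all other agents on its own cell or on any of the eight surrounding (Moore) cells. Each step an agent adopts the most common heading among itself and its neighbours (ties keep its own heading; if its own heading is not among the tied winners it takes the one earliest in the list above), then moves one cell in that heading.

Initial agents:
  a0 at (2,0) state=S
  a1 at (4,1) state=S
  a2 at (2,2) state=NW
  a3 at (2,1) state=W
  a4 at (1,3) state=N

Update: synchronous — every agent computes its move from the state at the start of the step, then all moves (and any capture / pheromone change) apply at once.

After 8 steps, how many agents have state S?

t=1: a0@(3,0):S a1@(0,1):S a2@(1,1):NW a3@(2,0):W a4@(0,3):N
t=2: a0@(4,0):S a1@(1,1):S a2@(0,0):NW a3@(2,3):W a4@(4,3):N
t=3: a0@(0,0):S a1@(2,1):S a2@(1,0):S a3@(2,2):W a4@(3,3):N
t=4: a0@(1,0):S a1@(3,1):S a2@(2,0):S a3@(2,1):W a4@(2,3):N
t=5: a0@(2,0):S a1@(4,1):S a2@(3,0):S a3@(3,1):S a4@(3,3):S
t=6: a0@(3,0):S a1@(0,1):S a2@(4,0):S a3@(4,1):S a4@(4,3):S
t=7: a0@(4,0):S a1@(1,1):S a2@(0,0):S a3@(0,1):S a4@(0,3):S
t=8: a0@(0,0):S a1@(2,1):S a2@(1,0):S a3@(1,1):S a4@(1,3):S

5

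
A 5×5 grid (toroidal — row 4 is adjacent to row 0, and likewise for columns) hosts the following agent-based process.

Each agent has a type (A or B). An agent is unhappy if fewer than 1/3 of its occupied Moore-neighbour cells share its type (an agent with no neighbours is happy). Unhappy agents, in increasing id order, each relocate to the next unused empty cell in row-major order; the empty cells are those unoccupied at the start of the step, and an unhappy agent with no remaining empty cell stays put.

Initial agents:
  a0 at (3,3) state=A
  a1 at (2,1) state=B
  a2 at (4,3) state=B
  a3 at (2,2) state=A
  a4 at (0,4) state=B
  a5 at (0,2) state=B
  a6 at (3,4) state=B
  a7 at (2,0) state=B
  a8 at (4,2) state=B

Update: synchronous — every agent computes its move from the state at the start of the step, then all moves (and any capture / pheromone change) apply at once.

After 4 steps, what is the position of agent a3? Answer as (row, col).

(0, 1)

t=1: a0@(0,0):A a1@(2,1):B a2@(4,3):B a3@(2,2):A a4@(0,4):B a5@(0,2):B a6@(3,4):B a7@(2,0):B a8@(4,2):B
t=2: a0@(0,1):A a1@(2,1):B a2@(4,3):B a3@(0,3):A a4@(0,4):B a5@(0,2):B a6@(3,4):B a7@(2,0):B a8@(4,2):B
t=3: a0@(0,0):A a1@(2,1):B a2@(4,3):B a3@(1,0):A a4@(0,4):B a5@(0,2):B a6@(3,4):B a7@(2,0):B a8@(4,2):B
t=4: a0@(0,0):A a1@(2,1):B a2@(4,3):B a3@(0,1):A a4@(0,4):B a5@(0,2):B a6@(3,4):B a7@(2,0):B a8@(4,2):B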